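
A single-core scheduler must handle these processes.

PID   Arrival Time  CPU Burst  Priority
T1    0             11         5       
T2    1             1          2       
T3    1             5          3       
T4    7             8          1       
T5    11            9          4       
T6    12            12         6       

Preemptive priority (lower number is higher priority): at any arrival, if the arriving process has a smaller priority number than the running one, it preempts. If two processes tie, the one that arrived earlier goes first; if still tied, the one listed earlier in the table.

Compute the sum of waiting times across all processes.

50

Schedule: | T1 0-1 | T2 1-2 | T3 2-7 | T4 7-15 | T5 15-24 | T1 24-34 | T6 34-46 |
Completion: T1=34  T2=2  T3=7  T4=15  T5=24  T6=46
Turnaround (C−A): T1=34  T2=1  T3=6  T4=8  T5=13  T6=34
Waiting = turnaround − burst: T1=23, T2=0, T3=1, T4=0, T5=4, T6=22
Total waiting = 23 + 0 + 1 + 0 + 4 + 22 = 50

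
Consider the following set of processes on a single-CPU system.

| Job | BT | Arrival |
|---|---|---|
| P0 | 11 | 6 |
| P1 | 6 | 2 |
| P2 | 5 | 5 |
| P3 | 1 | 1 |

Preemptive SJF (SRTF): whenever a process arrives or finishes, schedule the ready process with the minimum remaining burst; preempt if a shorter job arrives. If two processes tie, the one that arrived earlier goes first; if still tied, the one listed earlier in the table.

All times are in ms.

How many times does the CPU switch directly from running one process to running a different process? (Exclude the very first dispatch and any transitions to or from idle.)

Gantt: | idle 0-1 | P3 1-2 | P1 2-8 | P2 8-13 | P0 13-24 |
Completion: P0=24  P1=8  P2=13  P3=2

3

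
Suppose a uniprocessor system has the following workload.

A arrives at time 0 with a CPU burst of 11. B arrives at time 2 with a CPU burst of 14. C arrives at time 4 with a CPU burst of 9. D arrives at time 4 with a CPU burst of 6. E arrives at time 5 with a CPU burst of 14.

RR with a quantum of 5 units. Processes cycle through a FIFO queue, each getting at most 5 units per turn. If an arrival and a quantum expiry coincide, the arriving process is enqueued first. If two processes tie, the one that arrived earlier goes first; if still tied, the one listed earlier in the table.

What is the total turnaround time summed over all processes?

Gantt: | A 0-5 | B 5-10 | C 10-15 | D 15-20 | E 20-25 | A 25-30 | B 30-35 | C 35-39 | D 39-40 | E 40-45 | A 45-46 | B 46-50 | E 50-54 |
Completion: A=46  B=50  C=39  D=40  E=54
Turnaround (C−A): A=46  B=48  C=35  D=36  E=49
Turnaround = completion − arrival: A=46, B=48, C=35, D=36, E=49
Total turnaround = 46 + 48 + 35 + 36 + 49 = 214

214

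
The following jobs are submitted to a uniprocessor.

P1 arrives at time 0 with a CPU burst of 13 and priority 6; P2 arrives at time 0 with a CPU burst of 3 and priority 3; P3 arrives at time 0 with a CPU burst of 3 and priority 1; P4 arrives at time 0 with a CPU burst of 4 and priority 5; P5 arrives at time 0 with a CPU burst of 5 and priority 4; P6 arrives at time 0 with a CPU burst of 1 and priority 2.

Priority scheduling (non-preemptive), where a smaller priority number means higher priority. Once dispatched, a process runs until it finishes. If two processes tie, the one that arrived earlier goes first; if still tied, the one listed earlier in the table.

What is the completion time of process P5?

Timeline: | P3 0-3 | P6 3-4 | P2 4-7 | P5 7-12 | P4 12-16 | P1 16-29 |
Completion: P1=29  P2=7  P3=3  P4=16  P5=12  P6=4
Turnaround (C−A): P1=29  P2=7  P3=3  P4=16  P5=12  P6=4

12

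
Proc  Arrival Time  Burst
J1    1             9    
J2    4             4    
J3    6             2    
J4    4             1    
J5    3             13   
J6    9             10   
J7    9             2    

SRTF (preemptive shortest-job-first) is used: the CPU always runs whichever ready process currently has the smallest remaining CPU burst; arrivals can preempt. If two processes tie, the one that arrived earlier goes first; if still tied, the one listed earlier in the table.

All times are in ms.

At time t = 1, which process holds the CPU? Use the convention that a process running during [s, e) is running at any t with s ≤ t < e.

J1

Gantt: | idle 0-1 | J1 1-4 | J4 4-5 | J2 5-6 | J3 6-8 | J2 8-11 | J7 11-13 | J1 13-19 | J6 19-29 | J5 29-42 |
Completion: J1=19  J2=11  J3=8  J4=5  J5=42  J6=29  J7=13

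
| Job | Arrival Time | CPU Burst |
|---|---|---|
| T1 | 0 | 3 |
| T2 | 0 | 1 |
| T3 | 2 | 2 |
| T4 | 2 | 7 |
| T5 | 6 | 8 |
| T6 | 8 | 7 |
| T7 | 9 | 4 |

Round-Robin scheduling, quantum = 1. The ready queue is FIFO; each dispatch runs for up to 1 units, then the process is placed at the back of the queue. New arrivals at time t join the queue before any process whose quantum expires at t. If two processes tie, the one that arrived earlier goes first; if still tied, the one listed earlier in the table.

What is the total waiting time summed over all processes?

70

Timeline: | T1 0-1 | T2 1-2 | T1 2-3 | T3 3-4 | T4 4-5 | T1 5-6 | T3 6-7 | T4 7-8 | T5 8-9 | T6 9-10 | T4 10-11 | T7 11-12 | T5 12-13 | T6 13-14 | T4 14-15 | T7 15-16 | T5 16-17 | T6 17-18 | T4 18-19 | T7 19-20 | T5 20-21 | T6 21-22 | T4 22-23 | T7 23-24 | T5 24-25 | T6 25-26 | T4 26-27 | T5 27-28 | T6 28-29 | T5 29-30 | T6 30-31 | T5 31-32 |
Completion: T1=6  T2=2  T3=7  T4=27  T5=32  T6=31  T7=24
Waiting = turnaround − burst: T1=3, T2=1, T3=3, T4=18, T5=18, T6=16, T7=11
Total waiting = 3 + 1 + 3 + 18 + 18 + 16 + 11 = 70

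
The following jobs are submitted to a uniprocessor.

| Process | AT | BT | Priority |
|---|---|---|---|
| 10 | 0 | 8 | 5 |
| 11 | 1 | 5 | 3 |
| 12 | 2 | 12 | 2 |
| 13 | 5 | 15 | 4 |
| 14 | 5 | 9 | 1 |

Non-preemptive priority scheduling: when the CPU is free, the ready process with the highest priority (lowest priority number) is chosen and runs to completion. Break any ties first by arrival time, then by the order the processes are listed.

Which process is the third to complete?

12

Schedule: | 10 0-8 | 14 8-17 | 12 17-29 | 11 29-34 | 13 34-49 |
Completion: 10=8  11=34  12=29  13=49  14=17
Turnaround (C−A): 10=8  11=33  12=27  13=44  14=12
Finish order: 10 → 14 → 12 → 11 → 13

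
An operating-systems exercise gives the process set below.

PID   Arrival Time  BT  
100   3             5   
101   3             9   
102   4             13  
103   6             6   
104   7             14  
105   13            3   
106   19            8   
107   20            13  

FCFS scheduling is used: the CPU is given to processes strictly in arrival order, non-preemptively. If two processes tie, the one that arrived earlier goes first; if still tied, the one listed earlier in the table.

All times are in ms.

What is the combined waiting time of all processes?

Timeline: | idle 0-3 | 100 3-8 | 101 8-17 | 102 17-30 | 103 30-36 | 104 36-50 | 105 50-53 | 106 53-61 | 107 61-74 |
Completion: 100=8  101=17  102=30  103=36  104=50  105=53  106=61  107=74
Waiting = turnaround − burst: 100=0, 101=5, 102=13, 103=24, 104=29, 105=37, 106=34, 107=41
Total waiting = 0 + 5 + 13 + 24 + 29 + 37 + 34 + 41 = 183

183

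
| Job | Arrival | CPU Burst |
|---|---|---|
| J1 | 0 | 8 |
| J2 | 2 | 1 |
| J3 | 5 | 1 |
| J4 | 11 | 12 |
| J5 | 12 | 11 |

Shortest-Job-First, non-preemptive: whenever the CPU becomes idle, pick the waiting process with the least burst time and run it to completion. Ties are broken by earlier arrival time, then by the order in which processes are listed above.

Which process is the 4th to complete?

J4

Timeline: | J1 0-8 | J2 8-9 | J3 9-10 | idle 10-11 | J4 11-23 | J5 23-34 |
Completion: J1=8  J2=9  J3=10  J4=23  J5=34
Finish order: J1 → J2 → J3 → J4 → J5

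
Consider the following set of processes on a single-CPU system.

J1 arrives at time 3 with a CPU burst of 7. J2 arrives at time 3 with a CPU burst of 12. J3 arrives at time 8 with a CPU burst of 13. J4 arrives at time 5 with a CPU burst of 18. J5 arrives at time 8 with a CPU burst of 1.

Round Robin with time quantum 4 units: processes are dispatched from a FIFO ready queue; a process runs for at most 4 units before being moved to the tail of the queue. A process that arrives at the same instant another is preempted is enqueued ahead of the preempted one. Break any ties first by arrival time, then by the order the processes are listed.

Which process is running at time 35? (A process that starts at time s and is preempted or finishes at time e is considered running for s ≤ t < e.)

Timeline: | idle 0-3 | J1 3-7 | J2 7-11 | J4 11-15 | J1 15-18 | J3 18-22 | J5 22-23 | J2 23-27 | J4 27-31 | J3 31-35 | J2 35-39 | J4 39-43 | J3 43-47 | J4 47-51 | J3 51-52 | J4 52-54 |
Completion: J1=18  J2=39  J3=52  J4=54  J5=23

J2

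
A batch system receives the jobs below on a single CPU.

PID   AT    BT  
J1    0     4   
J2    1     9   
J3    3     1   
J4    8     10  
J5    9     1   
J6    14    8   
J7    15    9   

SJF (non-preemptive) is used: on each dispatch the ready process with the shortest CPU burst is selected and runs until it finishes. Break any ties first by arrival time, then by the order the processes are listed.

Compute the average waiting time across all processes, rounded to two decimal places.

Gantt: | J1 0-4 | J3 4-5 | J2 5-14 | J5 14-15 | J6 15-23 | J7 23-32 | J4 32-42 |
Completion: J1=4  J2=14  J3=5  J4=42  J5=15  J6=23  J7=32
Turnaround (C−A): J1=4  J2=13  J3=2  J4=34  J5=6  J6=9  J7=17
Waiting times: J1=0, J2=4, J3=1, J4=24, J5=5, J6=1, J7=8
Average waiting = (0+4+1+24+5+1+8) / 7 = 43/7 = 6.14

6.14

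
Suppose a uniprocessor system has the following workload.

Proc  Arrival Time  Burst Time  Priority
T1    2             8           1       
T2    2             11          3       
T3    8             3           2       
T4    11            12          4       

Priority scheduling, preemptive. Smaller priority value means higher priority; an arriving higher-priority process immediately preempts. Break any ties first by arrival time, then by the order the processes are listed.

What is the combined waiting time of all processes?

26

Schedule: | idle 0-2 | T1 2-10 | T3 10-13 | T2 13-24 | T4 24-36 |
Completion: T1=10  T2=24  T3=13  T4=36
Waiting = turnaround − burst: T1=0, T2=11, T3=2, T4=13
Total waiting = 0 + 11 + 2 + 13 = 26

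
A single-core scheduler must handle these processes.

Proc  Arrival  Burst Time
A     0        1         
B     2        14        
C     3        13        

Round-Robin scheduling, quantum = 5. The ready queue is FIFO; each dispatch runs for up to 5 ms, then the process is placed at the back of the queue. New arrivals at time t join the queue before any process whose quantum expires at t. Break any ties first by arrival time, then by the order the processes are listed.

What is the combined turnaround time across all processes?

51

Timeline: | A 0-1 | idle 1-2 | B 2-7 | C 7-12 | B 12-17 | C 17-22 | B 22-26 | C 26-29 |
Completion: A=1  B=26  C=29
Turnaround (C−A): A=1  B=24  C=26
Turnaround = completion − arrival: A=1, B=24, C=26
Total turnaround = 1 + 24 + 26 = 51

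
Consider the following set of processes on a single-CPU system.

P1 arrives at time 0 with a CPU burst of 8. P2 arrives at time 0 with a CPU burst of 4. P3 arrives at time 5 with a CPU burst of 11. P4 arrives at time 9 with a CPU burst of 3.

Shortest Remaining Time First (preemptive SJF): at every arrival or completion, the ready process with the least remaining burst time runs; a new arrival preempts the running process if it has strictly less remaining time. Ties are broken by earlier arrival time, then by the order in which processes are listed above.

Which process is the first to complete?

P2

Schedule: | P2 0-4 | P1 4-12 | P4 12-15 | P3 15-26 |
Completion: P1=12  P2=4  P3=26  P4=15
Turnaround (C−A): P1=12  P2=4  P3=21  P4=6
Finish order: P2 → P1 → P4 → P3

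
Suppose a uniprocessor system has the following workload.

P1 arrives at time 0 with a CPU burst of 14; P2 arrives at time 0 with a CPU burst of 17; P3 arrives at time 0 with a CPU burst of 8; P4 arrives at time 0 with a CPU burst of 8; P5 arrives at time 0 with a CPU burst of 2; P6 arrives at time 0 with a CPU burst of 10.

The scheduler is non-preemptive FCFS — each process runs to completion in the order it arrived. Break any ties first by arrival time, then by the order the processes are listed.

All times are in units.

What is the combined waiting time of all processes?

Schedule: | P1 0-14 | P2 14-31 | P3 31-39 | P4 39-47 | P5 47-49 | P6 49-59 |
Completion: P1=14  P2=31  P3=39  P4=47  P5=49  P6=59
Turnaround (C−A): P1=14  P2=31  P3=39  P4=47  P5=49  P6=59
Waiting = turnaround − burst: P1=0, P2=14, P3=31, P4=39, P5=47, P6=49
Total waiting = 0 + 14 + 31 + 39 + 47 + 49 = 180

180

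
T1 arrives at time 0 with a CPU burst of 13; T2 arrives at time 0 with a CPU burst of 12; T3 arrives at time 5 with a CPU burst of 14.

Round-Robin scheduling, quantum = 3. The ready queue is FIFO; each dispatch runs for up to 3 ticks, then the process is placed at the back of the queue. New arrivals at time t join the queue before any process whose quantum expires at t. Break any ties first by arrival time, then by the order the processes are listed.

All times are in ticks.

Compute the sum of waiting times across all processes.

Schedule: | T1 0-3 | T2 3-6 | T1 6-9 | T3 9-12 | T2 12-15 | T1 15-18 | T3 18-21 | T2 21-24 | T1 24-27 | T3 27-30 | T2 30-33 | T1 33-34 | T3 34-39 |
Completion: T1=34  T2=33  T3=39
Turnaround (C−A): T1=34  T2=33  T3=34
Waiting = turnaround − burst: T1=21, T2=21, T3=20
Total waiting = 21 + 21 + 20 = 62

62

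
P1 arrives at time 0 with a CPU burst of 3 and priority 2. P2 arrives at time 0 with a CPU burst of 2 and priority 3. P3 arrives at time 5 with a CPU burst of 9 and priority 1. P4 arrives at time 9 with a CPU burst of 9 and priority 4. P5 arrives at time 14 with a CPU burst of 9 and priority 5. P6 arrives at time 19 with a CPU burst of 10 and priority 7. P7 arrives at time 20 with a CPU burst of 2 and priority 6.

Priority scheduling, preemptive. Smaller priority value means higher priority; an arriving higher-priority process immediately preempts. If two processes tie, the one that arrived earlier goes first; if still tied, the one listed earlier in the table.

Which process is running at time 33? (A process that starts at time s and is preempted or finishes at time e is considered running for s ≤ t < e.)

Timeline: | P1 0-3 | P2 3-5 | P3 5-14 | P4 14-23 | P5 23-32 | P7 32-34 | P6 34-44 |
Completion: P1=3  P2=5  P3=14  P4=23  P5=32  P6=44  P7=34

P7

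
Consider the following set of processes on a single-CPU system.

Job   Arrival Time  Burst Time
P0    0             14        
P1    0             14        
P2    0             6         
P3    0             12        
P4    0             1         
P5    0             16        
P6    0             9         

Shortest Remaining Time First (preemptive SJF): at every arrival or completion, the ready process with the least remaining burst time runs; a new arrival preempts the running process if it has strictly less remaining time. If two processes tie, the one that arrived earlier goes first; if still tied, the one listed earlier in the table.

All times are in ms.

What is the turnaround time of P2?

Gantt: | P4 0-1 | P2 1-7 | P6 7-16 | P3 16-28 | P0 28-42 | P1 42-56 | P5 56-72 |
Completion: P0=42  P1=56  P2=7  P3=28  P4=1  P5=72  P6=16
Turnaround(P2) = completion − arrival = 7 − 0 = 7

7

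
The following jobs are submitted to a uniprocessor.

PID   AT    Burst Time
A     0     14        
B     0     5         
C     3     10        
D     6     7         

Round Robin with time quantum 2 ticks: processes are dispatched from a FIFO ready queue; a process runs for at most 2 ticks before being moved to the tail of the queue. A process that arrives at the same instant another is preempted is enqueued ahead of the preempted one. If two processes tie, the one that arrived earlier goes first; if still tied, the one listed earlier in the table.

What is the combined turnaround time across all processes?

Schedule: | A 0-2 | B 2-4 | A 4-6 | C 6-8 | B 8-10 | D 10-12 | A 12-14 | C 14-16 | B 16-17 | D 17-19 | A 19-21 | C 21-23 | D 23-25 | A 25-27 | C 27-29 | D 29-30 | A 30-32 | C 32-34 | A 34-36 |
Completion: A=36  B=17  C=34  D=30
Turnaround = completion − arrival: A=36, B=17, C=31, D=24
Total turnaround = 36 + 17 + 31 + 24 = 108

108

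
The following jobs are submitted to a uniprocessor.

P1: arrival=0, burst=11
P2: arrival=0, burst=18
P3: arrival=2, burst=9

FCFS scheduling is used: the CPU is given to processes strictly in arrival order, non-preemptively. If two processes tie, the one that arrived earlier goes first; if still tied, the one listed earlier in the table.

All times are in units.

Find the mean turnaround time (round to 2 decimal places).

Timeline: | P1 0-11 | P2 11-29 | P3 29-38 |
Completion: P1=11  P2=29  P3=38
Turnaround (C−A): P1=11  P2=29  P3=36
Turnaround times: P1=11, P2=29, P3=36
Average turnaround = (11+29+36) / 3 = 76/3 = 25.33

25.33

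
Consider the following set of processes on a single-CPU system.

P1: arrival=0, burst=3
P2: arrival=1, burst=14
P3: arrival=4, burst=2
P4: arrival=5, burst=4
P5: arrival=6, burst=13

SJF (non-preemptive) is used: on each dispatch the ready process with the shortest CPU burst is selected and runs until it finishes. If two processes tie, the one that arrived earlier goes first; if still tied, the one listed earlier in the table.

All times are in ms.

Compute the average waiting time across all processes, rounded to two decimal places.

Gantt: | P1 0-3 | P2 3-17 | P3 17-19 | P4 19-23 | P5 23-36 |
Completion: P1=3  P2=17  P3=19  P4=23  P5=36
Turnaround (C−A): P1=3  P2=16  P3=15  P4=18  P5=30
Waiting times: P1=0, P2=2, P3=13, P4=14, P5=17
Average waiting = (0+2+13+14+17) / 5 = 46/5 = 9.20

9.20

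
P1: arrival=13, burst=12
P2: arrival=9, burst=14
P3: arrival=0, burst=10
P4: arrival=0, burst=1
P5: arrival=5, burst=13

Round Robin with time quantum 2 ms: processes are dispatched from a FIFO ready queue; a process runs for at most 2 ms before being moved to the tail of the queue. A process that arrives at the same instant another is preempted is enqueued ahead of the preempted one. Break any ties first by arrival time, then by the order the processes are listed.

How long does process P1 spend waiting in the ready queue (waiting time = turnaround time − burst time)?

23

Schedule: | P3 0-2 | P4 2-3 | P3 3-5 | P5 5-7 | P3 7-9 | P5 9-11 | P2 11-13 | P3 13-15 | P5 15-17 | P1 17-19 | P2 19-21 | P3 21-23 | P5 23-25 | P1 25-27 | P2 27-29 | P5 29-31 | P1 31-33 | P2 33-35 | P5 35-37 | P1 37-39 | P2 39-41 | P5 41-42 | P1 42-44 | P2 44-46 | P1 46-48 | P2 48-50 |
Completion: P1=48  P2=50  P3=23  P4=3  P5=42
Waiting(P1) = turnaround − burst = 35 − 12 = 23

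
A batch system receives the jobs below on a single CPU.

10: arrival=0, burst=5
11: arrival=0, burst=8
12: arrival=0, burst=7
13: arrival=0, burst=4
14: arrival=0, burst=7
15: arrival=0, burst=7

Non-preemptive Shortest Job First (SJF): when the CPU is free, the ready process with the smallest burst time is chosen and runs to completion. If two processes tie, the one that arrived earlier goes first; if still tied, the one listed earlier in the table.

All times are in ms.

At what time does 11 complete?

Gantt: | 13 0-4 | 10 4-9 | 12 9-16 | 14 16-23 | 15 23-30 | 11 30-38 |
Completion: 10=9  11=38  12=16  13=4  14=23  15=30
Turnaround (C−A): 10=9  11=38  12=16  13=4  14=23  15=30

38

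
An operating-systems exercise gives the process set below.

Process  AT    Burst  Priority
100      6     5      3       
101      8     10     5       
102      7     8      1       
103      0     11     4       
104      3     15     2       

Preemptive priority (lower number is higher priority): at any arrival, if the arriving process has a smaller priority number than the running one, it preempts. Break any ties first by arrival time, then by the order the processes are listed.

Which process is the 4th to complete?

Timeline: | 103 0-3 | 104 3-7 | 102 7-15 | 104 15-26 | 100 26-31 | 103 31-39 | 101 39-49 |
Completion: 100=31  101=49  102=15  103=39  104=26
Turnaround (C−A): 100=25  101=41  102=8  103=39  104=23
Finish order: 102 → 104 → 100 → 103 → 101

103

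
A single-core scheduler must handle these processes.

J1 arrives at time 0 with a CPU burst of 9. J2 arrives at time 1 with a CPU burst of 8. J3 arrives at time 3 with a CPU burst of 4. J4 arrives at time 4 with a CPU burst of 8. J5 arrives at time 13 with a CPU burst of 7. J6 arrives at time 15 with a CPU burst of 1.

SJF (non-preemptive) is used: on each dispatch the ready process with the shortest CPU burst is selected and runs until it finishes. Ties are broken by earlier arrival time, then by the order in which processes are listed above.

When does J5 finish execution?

Timeline: | J1 0-9 | J3 9-13 | J5 13-20 | J6 20-21 | J2 21-29 | J4 29-37 |
Completion: J1=9  J2=29  J3=13  J4=37  J5=20  J6=21

20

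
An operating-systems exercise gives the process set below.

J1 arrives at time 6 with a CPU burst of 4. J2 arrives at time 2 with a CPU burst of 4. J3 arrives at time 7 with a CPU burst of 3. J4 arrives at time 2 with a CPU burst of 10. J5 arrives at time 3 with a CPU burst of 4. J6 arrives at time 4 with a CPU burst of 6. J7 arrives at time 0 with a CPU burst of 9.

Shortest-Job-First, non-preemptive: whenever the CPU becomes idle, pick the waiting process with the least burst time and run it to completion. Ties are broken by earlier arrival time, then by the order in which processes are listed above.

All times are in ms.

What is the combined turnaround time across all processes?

Schedule: | J7 0-9 | J3 9-12 | J2 12-16 | J5 16-20 | J1 20-24 | J6 24-30 | J4 30-40 |
Completion: J1=24  J2=16  J3=12  J4=40  J5=20  J6=30  J7=9
Turnaround (C−A): J1=18  J2=14  J3=5  J4=38  J5=17  J6=26  J7=9
Turnaround = completion − arrival: J1=18, J2=14, J3=5, J4=38, J5=17, J6=26, J7=9
Total turnaround = 18 + 14 + 5 + 38 + 17 + 26 + 9 = 127

127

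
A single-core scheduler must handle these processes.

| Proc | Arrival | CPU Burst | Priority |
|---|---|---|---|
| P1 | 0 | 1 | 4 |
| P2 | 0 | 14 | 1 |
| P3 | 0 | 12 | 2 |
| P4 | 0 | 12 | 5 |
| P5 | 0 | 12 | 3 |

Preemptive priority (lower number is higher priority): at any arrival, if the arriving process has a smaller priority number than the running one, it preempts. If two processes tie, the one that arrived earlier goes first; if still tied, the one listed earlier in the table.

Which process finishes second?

Timeline: | P2 0-14 | P3 14-26 | P5 26-38 | P1 38-39 | P4 39-51 |
Completion: P1=39  P2=14  P3=26  P4=51  P5=38
Turnaround (C−A): P1=39  P2=14  P3=26  P4=51  P5=38
Finish order: P2 → P3 → P5 → P1 → P4

P3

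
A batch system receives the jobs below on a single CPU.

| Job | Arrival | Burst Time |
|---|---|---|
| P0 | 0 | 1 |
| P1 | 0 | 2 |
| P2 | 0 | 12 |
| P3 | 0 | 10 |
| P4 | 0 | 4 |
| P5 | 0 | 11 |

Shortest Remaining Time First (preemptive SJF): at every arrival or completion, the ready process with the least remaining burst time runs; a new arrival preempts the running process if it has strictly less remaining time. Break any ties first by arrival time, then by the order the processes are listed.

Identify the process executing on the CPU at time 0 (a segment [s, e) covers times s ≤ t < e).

P0

Schedule: | P0 0-1 | P1 1-3 | P4 3-7 | P3 7-17 | P5 17-28 | P2 28-40 |
Completion: P0=1  P1=3  P2=40  P3=17  P4=7  P5=28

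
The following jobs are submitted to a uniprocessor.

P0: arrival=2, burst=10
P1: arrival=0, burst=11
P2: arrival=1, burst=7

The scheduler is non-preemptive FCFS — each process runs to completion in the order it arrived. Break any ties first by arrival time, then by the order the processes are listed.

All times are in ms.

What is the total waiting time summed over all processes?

26

Timeline: | P1 0-11 | P2 11-18 | P0 18-28 |
Completion: P0=28  P1=11  P2=18
Turnaround (C−A): P0=26  P1=11  P2=17
Waiting = turnaround − burst: P0=16, P1=0, P2=10
Total waiting = 16 + 0 + 10 = 26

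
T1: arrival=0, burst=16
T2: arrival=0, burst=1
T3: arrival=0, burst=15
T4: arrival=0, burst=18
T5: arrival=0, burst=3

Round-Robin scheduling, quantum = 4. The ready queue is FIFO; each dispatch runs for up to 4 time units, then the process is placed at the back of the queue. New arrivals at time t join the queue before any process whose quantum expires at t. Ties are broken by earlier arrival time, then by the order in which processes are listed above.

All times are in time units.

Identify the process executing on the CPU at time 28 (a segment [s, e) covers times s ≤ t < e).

Gantt: | T1 0-4 | T2 4-5 | T3 5-9 | T4 9-13 | T5 13-16 | T1 16-20 | T3 20-24 | T4 24-28 | T1 28-32 | T3 32-36 | T4 36-40 | T1 40-44 | T3 44-47 | T4 47-53 |
Completion: T1=44  T2=5  T3=47  T4=53  T5=16

T1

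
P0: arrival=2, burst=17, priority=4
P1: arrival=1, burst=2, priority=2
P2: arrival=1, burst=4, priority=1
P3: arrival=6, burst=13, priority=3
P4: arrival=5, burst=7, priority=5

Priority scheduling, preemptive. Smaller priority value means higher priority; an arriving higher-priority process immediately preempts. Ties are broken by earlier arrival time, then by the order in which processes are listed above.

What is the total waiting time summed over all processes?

Gantt: | idle 0-1 | P2 1-5 | P1 5-7 | P3 7-20 | P0 20-37 | P4 37-44 |
Completion: P0=37  P1=7  P2=5  P3=20  P4=44
Waiting = turnaround − burst: P0=18, P1=4, P2=0, P3=1, P4=32
Total waiting = 18 + 4 + 0 + 1 + 32 = 55

55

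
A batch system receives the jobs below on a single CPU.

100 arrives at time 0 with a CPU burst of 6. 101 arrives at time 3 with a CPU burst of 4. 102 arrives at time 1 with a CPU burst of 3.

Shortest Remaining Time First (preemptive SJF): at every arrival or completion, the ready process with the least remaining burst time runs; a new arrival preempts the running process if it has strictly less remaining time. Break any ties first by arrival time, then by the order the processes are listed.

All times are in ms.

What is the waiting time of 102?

0

Schedule: | 100 0-1 | 102 1-4 | 101 4-8 | 100 8-13 |
Completion: 100=13  101=8  102=4
Turnaround (C−A): 100=13  101=5  102=3
Waiting(102) = turnaround − burst = 3 − 3 = 0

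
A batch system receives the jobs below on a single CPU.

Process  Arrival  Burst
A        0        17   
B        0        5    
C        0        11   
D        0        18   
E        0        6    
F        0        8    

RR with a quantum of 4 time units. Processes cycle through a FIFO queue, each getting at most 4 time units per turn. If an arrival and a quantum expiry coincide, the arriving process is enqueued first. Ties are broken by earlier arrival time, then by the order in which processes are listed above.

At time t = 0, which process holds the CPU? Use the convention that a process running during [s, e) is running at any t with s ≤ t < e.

Timeline: | A 0-4 | B 4-8 | C 8-12 | D 12-16 | E 16-20 | F 20-24 | A 24-28 | B 28-29 | C 29-33 | D 33-37 | E 37-39 | F 39-43 | A 43-47 | C 47-50 | D 50-54 | A 54-58 | D 58-62 | A 62-63 | D 63-65 |
Completion: A=63  B=29  C=50  D=65  E=39  F=43
Turnaround (C−A): A=63  B=29  C=50  D=65  E=39  F=43

A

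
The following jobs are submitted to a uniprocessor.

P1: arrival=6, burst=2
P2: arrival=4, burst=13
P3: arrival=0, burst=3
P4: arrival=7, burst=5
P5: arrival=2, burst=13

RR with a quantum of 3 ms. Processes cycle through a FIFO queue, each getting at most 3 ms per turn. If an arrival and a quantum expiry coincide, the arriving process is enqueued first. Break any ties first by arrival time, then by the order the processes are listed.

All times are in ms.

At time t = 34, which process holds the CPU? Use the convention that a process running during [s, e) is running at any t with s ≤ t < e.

P5

Schedule: | P3 0-3 | P5 3-6 | P2 6-9 | P1 9-11 | P5 11-14 | P4 14-17 | P2 17-20 | P5 20-23 | P4 23-25 | P2 25-28 | P5 28-31 | P2 31-34 | P5 34-35 | P2 35-36 |
Completion: P1=11  P2=36  P3=3  P4=25  P5=35
Turnaround (C−A): P1=5  P2=32  P3=3  P4=18  P5=33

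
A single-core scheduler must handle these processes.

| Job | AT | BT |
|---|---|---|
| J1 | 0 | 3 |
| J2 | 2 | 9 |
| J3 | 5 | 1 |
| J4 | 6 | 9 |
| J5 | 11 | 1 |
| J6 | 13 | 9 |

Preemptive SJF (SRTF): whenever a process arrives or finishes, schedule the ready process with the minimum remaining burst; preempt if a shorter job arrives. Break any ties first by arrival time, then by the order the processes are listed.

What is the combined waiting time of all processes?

Gantt: | J1 0-3 | J2 3-5 | J3 5-6 | J2 6-11 | J5 11-12 | J2 12-14 | J4 14-23 | J6 23-32 |
Completion: J1=3  J2=14  J3=6  J4=23  J5=12  J6=32
Waiting = turnaround − burst: J1=0, J2=3, J3=0, J4=8, J5=0, J6=10
Total waiting = 0 + 3 + 0 + 8 + 0 + 10 = 21

21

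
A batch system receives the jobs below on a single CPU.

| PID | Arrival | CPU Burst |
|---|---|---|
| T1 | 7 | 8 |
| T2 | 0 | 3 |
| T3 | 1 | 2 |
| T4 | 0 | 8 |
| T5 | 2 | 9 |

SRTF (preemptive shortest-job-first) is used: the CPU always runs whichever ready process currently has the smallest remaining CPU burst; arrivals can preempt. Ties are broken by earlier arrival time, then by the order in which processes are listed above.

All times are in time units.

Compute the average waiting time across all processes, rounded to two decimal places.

Timeline: | T2 0-3 | T3 3-5 | T4 5-13 | T1 13-21 | T5 21-30 |
Completion: T1=21  T2=3  T3=5  T4=13  T5=30
Waiting times: T1=6, T2=0, T3=2, T4=5, T5=19
Average waiting = (6+0+2+5+19) / 5 = 32/5 = 6.40

6.40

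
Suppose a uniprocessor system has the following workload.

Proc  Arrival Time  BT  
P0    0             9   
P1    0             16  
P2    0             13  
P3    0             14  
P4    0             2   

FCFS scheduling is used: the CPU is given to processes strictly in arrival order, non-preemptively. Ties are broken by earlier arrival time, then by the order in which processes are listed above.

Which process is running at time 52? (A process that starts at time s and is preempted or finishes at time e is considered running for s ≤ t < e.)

P4

Schedule: | P0 0-9 | P1 9-25 | P2 25-38 | P3 38-52 | P4 52-54 |
Completion: P0=9  P1=25  P2=38  P3=52  P4=54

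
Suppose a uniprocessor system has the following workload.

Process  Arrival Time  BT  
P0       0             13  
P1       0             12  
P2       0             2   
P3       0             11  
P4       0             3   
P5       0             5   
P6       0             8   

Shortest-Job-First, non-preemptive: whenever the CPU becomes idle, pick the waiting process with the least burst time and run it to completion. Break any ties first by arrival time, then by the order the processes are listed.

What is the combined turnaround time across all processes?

159

Timeline: | P2 0-2 | P4 2-5 | P5 5-10 | P6 10-18 | P3 18-29 | P1 29-41 | P0 41-54 |
Completion: P0=54  P1=41  P2=2  P3=29  P4=5  P5=10  P6=18
Turnaround (C−A): P0=54  P1=41  P2=2  P3=29  P4=5  P5=10  P6=18
Turnaround = completion − arrival: P0=54, P1=41, P2=2, P3=29, P4=5, P5=10, P6=18
Total turnaround = 54 + 41 + 2 + 29 + 5 + 10 + 18 = 159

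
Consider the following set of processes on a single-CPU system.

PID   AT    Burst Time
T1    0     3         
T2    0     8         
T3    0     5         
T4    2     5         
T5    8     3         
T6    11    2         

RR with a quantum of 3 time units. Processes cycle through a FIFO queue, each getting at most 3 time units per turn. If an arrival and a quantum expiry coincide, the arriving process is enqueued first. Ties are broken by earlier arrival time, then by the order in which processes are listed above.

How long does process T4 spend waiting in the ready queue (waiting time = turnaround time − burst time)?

Schedule: | T1 0-3 | T2 3-6 | T3 6-9 | T4 9-12 | T2 12-15 | T5 15-18 | T3 18-20 | T6 20-22 | T4 22-24 | T2 24-26 |
Completion: T1=3  T2=26  T3=20  T4=24  T5=18  T6=22
Waiting(T4) = turnaround − burst = 22 − 5 = 17

17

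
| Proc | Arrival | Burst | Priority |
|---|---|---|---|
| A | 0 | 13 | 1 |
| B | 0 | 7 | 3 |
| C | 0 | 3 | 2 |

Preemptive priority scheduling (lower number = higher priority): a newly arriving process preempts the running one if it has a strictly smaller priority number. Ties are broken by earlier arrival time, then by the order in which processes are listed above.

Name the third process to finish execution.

Schedule: | A 0-13 | C 13-16 | B 16-23 |
Completion: A=13  B=23  C=16
Turnaround (C−A): A=13  B=23  C=16
Finish order: A → C → B

B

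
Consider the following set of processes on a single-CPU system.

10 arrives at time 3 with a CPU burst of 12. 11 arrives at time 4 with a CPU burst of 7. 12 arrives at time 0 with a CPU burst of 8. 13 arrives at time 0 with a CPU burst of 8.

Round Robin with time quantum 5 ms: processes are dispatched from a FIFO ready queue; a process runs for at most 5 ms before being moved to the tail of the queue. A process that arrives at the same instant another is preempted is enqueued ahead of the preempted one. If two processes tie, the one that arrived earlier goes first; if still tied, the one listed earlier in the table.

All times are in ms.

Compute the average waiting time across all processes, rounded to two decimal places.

Timeline: | 12 0-5 | 13 5-10 | 10 10-15 | 11 15-20 | 12 20-23 | 13 23-26 | 10 26-31 | 11 31-33 | 10 33-35 |
Completion: 10=35  11=33  12=23  13=26
Turnaround (C−A): 10=32  11=29  12=23  13=26
Waiting times: 10=20, 11=22, 12=15, 13=18
Average waiting = (20+22+15+18) / 4 = 75/4 = 18.75

18.75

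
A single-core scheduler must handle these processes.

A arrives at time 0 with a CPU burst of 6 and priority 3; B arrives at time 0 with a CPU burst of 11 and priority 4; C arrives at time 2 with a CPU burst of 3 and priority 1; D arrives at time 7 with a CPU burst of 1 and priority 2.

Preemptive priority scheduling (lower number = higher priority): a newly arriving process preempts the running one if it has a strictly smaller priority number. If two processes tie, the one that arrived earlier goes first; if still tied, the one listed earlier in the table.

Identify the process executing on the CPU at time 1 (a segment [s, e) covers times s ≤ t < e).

Gantt: | A 0-2 | C 2-5 | A 5-7 | D 7-8 | A 8-10 | B 10-21 |
Completion: A=10  B=21  C=5  D=8
Turnaround (C−A): A=10  B=21  C=3  D=1

A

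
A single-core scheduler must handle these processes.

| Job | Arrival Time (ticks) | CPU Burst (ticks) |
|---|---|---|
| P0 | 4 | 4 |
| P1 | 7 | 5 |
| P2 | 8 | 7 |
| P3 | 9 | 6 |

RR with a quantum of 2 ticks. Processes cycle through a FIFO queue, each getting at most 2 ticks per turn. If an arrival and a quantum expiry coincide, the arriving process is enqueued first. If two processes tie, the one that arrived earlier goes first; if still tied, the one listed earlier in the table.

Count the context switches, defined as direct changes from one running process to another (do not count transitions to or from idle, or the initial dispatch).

Gantt: | idle 0-4 | P0 4-8 | P1 8-10 | P2 10-12 | P3 12-14 | P1 14-16 | P2 16-18 | P3 18-20 | P1 20-21 | P2 21-23 | P3 23-25 | P2 25-26 |
Completion: P0=8  P1=21  P2=26  P3=25

10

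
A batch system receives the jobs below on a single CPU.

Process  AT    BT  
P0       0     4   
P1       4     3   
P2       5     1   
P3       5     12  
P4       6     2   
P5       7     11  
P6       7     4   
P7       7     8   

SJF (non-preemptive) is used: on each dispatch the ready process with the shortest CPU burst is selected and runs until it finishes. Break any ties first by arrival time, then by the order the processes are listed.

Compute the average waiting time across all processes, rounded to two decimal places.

7.13

Gantt: | P0 0-4 | P1 4-7 | P2 7-8 | P4 8-10 | P6 10-14 | P7 14-22 | P5 22-33 | P3 33-45 |
Completion: P0=4  P1=7  P2=8  P3=45  P4=10  P5=33  P6=14  P7=22
Turnaround (C−A): P0=4  P1=3  P2=3  P3=40  P4=4  P5=26  P6=7  P7=15
Waiting times: P0=0, P1=0, P2=2, P3=28, P4=2, P5=15, P6=3, P7=7
Average waiting = (0+0+2+28+2+15+3+7) / 8 = 57/8 = 7.13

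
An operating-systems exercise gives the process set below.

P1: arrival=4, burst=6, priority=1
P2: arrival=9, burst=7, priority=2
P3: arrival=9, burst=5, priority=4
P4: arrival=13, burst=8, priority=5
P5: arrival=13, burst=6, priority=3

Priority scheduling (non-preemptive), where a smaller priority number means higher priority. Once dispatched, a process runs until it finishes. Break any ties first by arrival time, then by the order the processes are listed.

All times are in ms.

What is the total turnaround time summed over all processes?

66

Gantt: | idle 0-4 | P1 4-10 | P2 10-17 | P5 17-23 | P3 23-28 | P4 28-36 |
Completion: P1=10  P2=17  P3=28  P4=36  P5=23
Turnaround = completion − arrival: P1=6, P2=8, P3=19, P4=23, P5=10
Total turnaround = 6 + 8 + 19 + 23 + 10 = 66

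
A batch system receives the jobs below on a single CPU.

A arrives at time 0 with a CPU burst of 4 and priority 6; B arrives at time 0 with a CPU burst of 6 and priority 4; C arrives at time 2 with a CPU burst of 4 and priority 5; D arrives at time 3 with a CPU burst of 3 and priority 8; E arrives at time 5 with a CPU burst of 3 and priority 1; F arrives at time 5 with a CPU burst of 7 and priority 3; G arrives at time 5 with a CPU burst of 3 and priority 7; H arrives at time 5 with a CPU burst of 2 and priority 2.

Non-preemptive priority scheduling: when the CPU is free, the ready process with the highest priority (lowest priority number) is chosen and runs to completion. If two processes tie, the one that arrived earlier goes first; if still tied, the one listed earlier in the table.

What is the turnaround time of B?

6

Timeline: | B 0-6 | E 6-9 | H 9-11 | F 11-18 | C 18-22 | A 22-26 | G 26-29 | D 29-32 |
Completion: A=26  B=6  C=22  D=32  E=9  F=18  G=29  H=11
Turnaround(B) = completion − arrival = 6 − 0 = 6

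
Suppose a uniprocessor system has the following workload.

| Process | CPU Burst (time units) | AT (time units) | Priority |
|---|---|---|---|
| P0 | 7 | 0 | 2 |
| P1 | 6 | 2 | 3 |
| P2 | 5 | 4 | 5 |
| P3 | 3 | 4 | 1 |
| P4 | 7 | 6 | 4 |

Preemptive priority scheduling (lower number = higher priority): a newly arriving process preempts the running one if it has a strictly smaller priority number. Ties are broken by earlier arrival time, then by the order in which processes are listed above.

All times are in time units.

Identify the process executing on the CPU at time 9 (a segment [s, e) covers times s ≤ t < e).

P0

Gantt: | P0 0-4 | P3 4-7 | P0 7-10 | P1 10-16 | P4 16-23 | P2 23-28 |
Completion: P0=10  P1=16  P2=28  P3=7  P4=23
Turnaround (C−A): P0=10  P1=14  P2=24  P3=3  P4=17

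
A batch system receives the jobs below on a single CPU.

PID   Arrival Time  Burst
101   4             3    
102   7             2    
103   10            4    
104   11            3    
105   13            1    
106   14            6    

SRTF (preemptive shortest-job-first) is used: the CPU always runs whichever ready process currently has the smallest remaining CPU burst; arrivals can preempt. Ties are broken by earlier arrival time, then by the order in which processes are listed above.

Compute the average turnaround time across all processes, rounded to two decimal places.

Gantt: | idle 0-4 | 101 4-7 | 102 7-9 | idle 9-10 | 103 10-14 | 105 14-15 | 104 15-18 | 106 18-24 |
Completion: 101=7  102=9  103=14  104=18  105=15  106=24
Turnaround (C−A): 101=3  102=2  103=4  104=7  105=2  106=10
Turnaround times: 101=3, 102=2, 103=4, 104=7, 105=2, 106=10
Average turnaround = (3+2+4+7+2+10) / 6 = 28/6 = 4.67

4.67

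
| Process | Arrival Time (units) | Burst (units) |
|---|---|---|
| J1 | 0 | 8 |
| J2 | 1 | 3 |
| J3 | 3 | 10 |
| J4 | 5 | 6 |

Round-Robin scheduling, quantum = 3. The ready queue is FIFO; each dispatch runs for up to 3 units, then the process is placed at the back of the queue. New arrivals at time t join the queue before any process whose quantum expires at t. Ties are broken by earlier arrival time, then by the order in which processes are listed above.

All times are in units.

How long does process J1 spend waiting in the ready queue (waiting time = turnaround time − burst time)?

12

Gantt: | J1 0-3 | J2 3-6 | J3 6-9 | J1 9-12 | J4 12-15 | J3 15-18 | J1 18-20 | J4 20-23 | J3 23-27 |
Completion: J1=20  J2=6  J3=27  J4=23
Waiting(J1) = turnaround − burst = 20 − 8 = 12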